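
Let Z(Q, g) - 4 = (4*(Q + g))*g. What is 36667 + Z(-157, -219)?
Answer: 366047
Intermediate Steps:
Z(Q, g) = 4 + g*(4*Q + 4*g) (Z(Q, g) = 4 + (4*(Q + g))*g = 4 + (4*Q + 4*g)*g = 4 + g*(4*Q + 4*g))
36667 + Z(-157, -219) = 36667 + (4 + 4*(-219)**2 + 4*(-157)*(-219)) = 36667 + (4 + 4*47961 + 137532) = 36667 + (4 + 191844 + 137532) = 36667 + 329380 = 366047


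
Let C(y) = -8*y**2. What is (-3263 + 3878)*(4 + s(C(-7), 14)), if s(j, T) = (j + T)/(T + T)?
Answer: -11685/2 ≈ -5842.5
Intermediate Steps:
s(j, T) = (T + j)/(2*T) (s(j, T) = (T + j)/((2*T)) = (T + j)*(1/(2*T)) = (T + j)/(2*T))
(-3263 + 3878)*(4 + s(C(-7), 14)) = (-3263 + 3878)*(4 + (1/2)*(14 - 8*(-7)**2)/14) = 615*(4 + (1/2)*(1/14)*(14 - 8*49)) = 615*(4 + (1/2)*(1/14)*(14 - 392)) = 615*(4 + (1/2)*(1/14)*(-378)) = 615*(4 - 27/2) = 615*(-19/2) = -11685/2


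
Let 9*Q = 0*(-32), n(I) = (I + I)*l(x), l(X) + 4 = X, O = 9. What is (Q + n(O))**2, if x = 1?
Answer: 2916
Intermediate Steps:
l(X) = -4 + X
n(I) = -6*I (n(I) = (I + I)*(-4 + 1) = (2*I)*(-3) = -6*I)
Q = 0 (Q = (0*(-32))/9 = (1/9)*0 = 0)
(Q + n(O))**2 = (0 - 6*9)**2 = (0 - 54)**2 = (-54)**2 = 2916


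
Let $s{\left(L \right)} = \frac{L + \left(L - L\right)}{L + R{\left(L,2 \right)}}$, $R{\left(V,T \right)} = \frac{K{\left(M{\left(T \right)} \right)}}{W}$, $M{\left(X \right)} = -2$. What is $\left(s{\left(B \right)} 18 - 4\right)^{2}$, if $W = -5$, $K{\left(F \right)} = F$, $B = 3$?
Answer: $\frac{40804}{289} \approx 141.19$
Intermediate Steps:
$R{\left(V,T \right)} = \frac{2}{5}$ ($R{\left(V,T \right)} = - \frac{2}{-5} = \left(-2\right) \left(- \frac{1}{5}\right) = \frac{2}{5}$)
$s{\left(L \right)} = \frac{L}{\frac{2}{5} + L}$ ($s{\left(L \right)} = \frac{L + \left(L - L\right)}{L + \frac{2}{5}} = \frac{L + 0}{\frac{2}{5} + L} = \frac{L}{\frac{2}{5} + L}$)
$\left(s{\left(B \right)} 18 - 4\right)^{2} = \left(5 \cdot 3 \frac{1}{2 + 5 \cdot 3} \cdot 18 - 4\right)^{2} = \left(5 \cdot 3 \frac{1}{2 + 15} \cdot 18 - 4\right)^{2} = \left(5 \cdot 3 \cdot \frac{1}{17} \cdot 18 - 4\right)^{2} = \left(\frac{15}{17} \cdot 18 - 4\right)^{2} = \left(\frac{270}{17} - 4\right)^{2} = \left(\frac{202}{17}\right)^{2} = \frac{40804}{289}$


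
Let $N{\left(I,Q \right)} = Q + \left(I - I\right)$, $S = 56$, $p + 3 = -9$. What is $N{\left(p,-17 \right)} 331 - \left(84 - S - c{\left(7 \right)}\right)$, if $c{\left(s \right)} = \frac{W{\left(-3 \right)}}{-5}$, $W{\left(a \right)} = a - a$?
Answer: $-5655$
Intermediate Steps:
$p = -12$ ($p = -3 - 9 = -12$)
$W{\left(a \right)} = 0$
$c{\left(s \right)} = 0$ ($c{\left(s \right)} = \frac{0}{-5} = 0 \left(- \frac{1}{5}\right) = 0$)
$N{\left(I,Q \right)} = Q$ ($N{\left(I,Q \right)} = Q + 0 = Q$)
$N{\left(p,-17 \right)} 331 - \left(84 - S - c{\left(7 \right)}\right) = \left(-17\right) 331 + \left(\left(56 + 0\right) - 84\right) = -5627 + \left(56 - 84\right) = -5627 - 28 = -5655$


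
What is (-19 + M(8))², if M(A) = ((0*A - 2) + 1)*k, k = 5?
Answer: 576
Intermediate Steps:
M(A) = -5 (M(A) = ((0*A - 2) + 1)*5 = ((0 - 2) + 1)*5 = (-2 + 1)*5 = -1*5 = -5)
(-19 + M(8))² = (-19 - 5)² = (-24)² = 576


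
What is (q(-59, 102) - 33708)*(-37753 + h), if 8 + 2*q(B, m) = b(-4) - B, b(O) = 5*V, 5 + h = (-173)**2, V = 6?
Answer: 527165715/2 ≈ 2.6358e+8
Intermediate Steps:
h = 29924 (h = -5 + (-173)**2 = -5 + 29929 = 29924)
b(O) = 30 (b(O) = 5*6 = 30)
q(B, m) = 11 - B/2 (q(B, m) = -4 + (30 - B)/2 = -4 + (15 - B/2) = 11 - B/2)
(q(-59, 102) - 33708)*(-37753 + h) = ((11 - 1/2*(-59)) - 33708)*(-37753 + 29924) = ((11 + 59/2) - 33708)*(-7829) = (81/2 - 33708)*(-7829) = -67335/2*(-7829) = 527165715/2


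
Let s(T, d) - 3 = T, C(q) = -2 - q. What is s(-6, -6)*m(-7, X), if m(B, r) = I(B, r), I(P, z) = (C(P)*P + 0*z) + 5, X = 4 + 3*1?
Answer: 90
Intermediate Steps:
s(T, d) = 3 + T
X = 7 (X = 4 + 3 = 7)
I(P, z) = 5 + P*(-2 - P) (I(P, z) = ((-2 - P)*P + 0*z) + 5 = (P*(-2 - P) + 0) + 5 = P*(-2 - P) + 5 = 5 + P*(-2 - P))
m(B, r) = 5 - B*(2 + B)
s(-6, -6)*m(-7, X) = (3 - 6)*(5 - 1*(-7)*(2 - 7)) = -3*(5 - 1*(-7)*(-5)) = -3*(5 - 35) = -3*(-30) = 90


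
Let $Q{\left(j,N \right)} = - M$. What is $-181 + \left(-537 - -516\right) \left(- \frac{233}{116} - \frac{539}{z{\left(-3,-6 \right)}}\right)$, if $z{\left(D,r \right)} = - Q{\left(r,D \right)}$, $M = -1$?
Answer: $- \frac{1329107}{116} \approx -11458.0$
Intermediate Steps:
$Q{\left(j,N \right)} = 1$ ($Q{\left(j,N \right)} = \left(-1\right) \left(-1\right) = 1$)
$z{\left(D,r \right)} = -1$ ($z{\left(D,r \right)} = \left(-1\right) 1 = -1$)
$-181 + \left(-537 - -516\right) \left(- \frac{233}{116} - \frac{539}{z{\left(-3,-6 \right)}}\right) = -181 + \left(-537 - -516\right) \left(- \frac{233}{116} - \frac{539}{-1}\right) = -181 + \left(-537 + 516\right) \left(\left(-233\right) \frac{1}{116} - -539\right) = -181 - 21 \left(- \frac{233}{116} + 539\right) = -181 - \frac{1308111}{116} = - \frac{1329107}{116}$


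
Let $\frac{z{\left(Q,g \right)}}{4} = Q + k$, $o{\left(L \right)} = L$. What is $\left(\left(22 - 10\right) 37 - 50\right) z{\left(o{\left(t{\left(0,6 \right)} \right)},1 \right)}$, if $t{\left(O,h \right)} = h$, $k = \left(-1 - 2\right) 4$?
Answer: $-9456$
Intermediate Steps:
$k = -12$ ($k = \left(-3\right) 4 = -12$)
$z{\left(Q,g \right)} = -48 + 4 Q$ ($z{\left(Q,g \right)} = 4 \left(Q - 12\right) = 4 \left(-12 + Q\right) = -48 + 4 Q$)
$\left(\left(22 - 10\right) 37 - 50\right) z{\left(o{\left(t{\left(0,6 \right)} \right)},1 \right)} = \left(\left(22 - 10\right) 37 - 50\right) \left(-48 + 4 \cdot 6\right) = \left(12 \cdot 37 - 50\right) \left(-48 + 24\right) = \left(444 - 50\right) \left(-24\right) = 394 \left(-24\right) = -9456$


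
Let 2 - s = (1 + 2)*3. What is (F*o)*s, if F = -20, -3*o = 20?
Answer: -2800/3 ≈ -933.33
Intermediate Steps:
o = -20/3 (o = -1/3*20 = -20/3 ≈ -6.6667)
s = -7 (s = 2 - (1 + 2)*3 = 2 - 3*3 = 2 - 1*9 = 2 - 9 = -7)
(F*o)*s = -20*(-20/3)*(-7) = (400/3)*(-7) = -2800/3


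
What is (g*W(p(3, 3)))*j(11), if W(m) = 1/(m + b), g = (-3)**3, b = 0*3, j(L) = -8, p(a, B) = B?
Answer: 72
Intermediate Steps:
b = 0
g = -27
W(m) = 1/m (W(m) = 1/(m + 0) = 1/m)
(g*W(p(3, 3)))*j(11) = -27/3*(-8) = -27*1/3*(-8) = -9*(-8) = 72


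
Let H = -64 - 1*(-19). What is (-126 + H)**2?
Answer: 29241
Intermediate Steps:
H = -45 (H = -64 + 19 = -45)
(-126 + H)**2 = (-126 - 45)**2 = (-171)**2 = 29241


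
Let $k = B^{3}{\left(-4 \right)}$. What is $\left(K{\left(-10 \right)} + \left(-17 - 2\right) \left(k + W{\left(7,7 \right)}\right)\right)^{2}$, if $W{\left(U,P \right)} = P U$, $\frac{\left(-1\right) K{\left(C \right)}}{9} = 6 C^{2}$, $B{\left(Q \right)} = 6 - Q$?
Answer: $641659561$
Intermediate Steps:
$K{\left(C \right)} = - 54 C^{2}$ ($K{\left(C \right)} = - 9 \cdot 6 C^{2} = - 54 C^{2}$)
$k = 1000$ ($k = \left(6 - -4\right)^{3} = \left(6 + 4\right)^{3} = 10^{3} = 1000$)
$\left(K{\left(-10 \right)} + \left(-17 - 2\right) \left(k + W{\left(7,7 \right)}\right)\right)^{2} = \left(- 54 \left(-10\right)^{2} + \left(-17 - 2\right) \left(1000 + 7 \cdot 7\right)\right)^{2} = \left(\left(-54\right) 100 - 19 \left(1000 + 49\right)\right)^{2} = \left(-5400 - 19931\right)^{2} = \left(-25331\right)^{2} = 641659561$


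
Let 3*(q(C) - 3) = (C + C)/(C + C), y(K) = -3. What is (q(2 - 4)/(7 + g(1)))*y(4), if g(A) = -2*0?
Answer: -10/7 ≈ -1.4286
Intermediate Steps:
g(A) = 0
q(C) = 10/3 (q(C) = 3 + ((C + C)/(C + C))/3 = 3 + ((2*C)/((2*C)))/3 = 3 + ((2*C)*(1/(2*C)))/3 = 3 + (1/3)*1 = 3 + 1/3 = 10/3)
(q(2 - 4)/(7 + g(1)))*y(4) = ((10/3)/(7 + 0))*(-3) = ((10/3)/7)*(-3) = ((1/7)*(10/3))*(-3) = (10/21)*(-3) = -10/7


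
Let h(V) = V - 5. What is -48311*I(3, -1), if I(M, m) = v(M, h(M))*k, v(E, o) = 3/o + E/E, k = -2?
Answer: -48311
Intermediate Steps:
h(V) = -5 + V
v(E, o) = 1 + 3/o (v(E, o) = 3/o + 1 = 1 + 3/o)
I(M, m) = -2*(-2 + M)/(-5 + M) (I(M, m) = ((3 + (-5 + M))/(-5 + M))*(-2) = ((-2 + M)/(-5 + M))*(-2) = -2*(-2 + M)/(-5 + M))
-48311*I(3, -1) = -96622*(2 - 1*3)/(-5 + 3) = -96622*(2 - 3)/(-2) = -96622*(-1)*(-1)/2 = -48311*1 = -48311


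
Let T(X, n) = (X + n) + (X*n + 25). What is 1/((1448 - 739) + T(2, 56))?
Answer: 1/904 ≈ 0.0011062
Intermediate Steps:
T(X, n) = 25 + X + n + X*n (T(X, n) = (X + n) + (25 + X*n) = 25 + X + n + X*n)
1/((1448 - 739) + T(2, 56)) = 1/((1448 - 739) + (25 + 2 + 56 + 2*56)) = 1/(709 + (25 + 2 + 56 + 112)) = 1/(709 + 195) = 1/904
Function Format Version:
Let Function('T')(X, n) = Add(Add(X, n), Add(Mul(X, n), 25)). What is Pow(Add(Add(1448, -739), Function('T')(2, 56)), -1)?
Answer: Rational(1, 904) ≈ 0.0011062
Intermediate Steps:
Function('T')(X, n) = Add(25, X, n, Mul(X, n)) (Function('T')(X, n) = Add(Add(X, n), Add(25, Mul(X, n))) = Add(25, X, n, Mul(X, n)))
Pow(Add(Add(1448, -739), Function('T')(2, 56)), -1) = Pow(Add(Add(1448, -739), Add(25, 2, 56, Mul(2, 56))), -1) = Pow(Add(709, Add(25, 2, 56, 112)), -1) = Pow(Add(709, 195), -1) = Pow(904, -1) = Rational(1, 904)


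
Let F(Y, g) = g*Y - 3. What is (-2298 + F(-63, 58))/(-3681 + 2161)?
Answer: 1191/304 ≈ 3.9178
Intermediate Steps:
F(Y, g) = -3 + Y*g (F(Y, g) = Y*g - 3 = -3 + Y*g)
(-2298 + F(-63, 58))/(-3681 + 2161) = (-2298 + (-3 - 63*58))/(-3681 + 2161) = (-2298 + (-3 - 3654))/(-1520) = (-2298 - 3657)*(-1/1520) = -5955*(-1/1520) = 1191/304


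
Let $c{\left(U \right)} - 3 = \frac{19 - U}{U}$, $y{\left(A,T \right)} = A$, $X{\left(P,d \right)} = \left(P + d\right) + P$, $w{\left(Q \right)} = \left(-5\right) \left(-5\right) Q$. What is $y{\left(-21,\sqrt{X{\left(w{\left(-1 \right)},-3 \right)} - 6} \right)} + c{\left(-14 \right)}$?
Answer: $- \frac{285}{14} \approx -20.357$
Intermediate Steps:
$w{\left(Q \right)} = 25 Q$
$X{\left(P,d \right)} = d + 2 P$
$c{\left(U \right)} = 3 + \frac{19 - U}{U}$
$y{\left(-21,\sqrt{X{\left(w{\left(-1 \right)},-3 \right)} - 6} \right)} + c{\left(-14 \right)} = -21 + \left(2 + \frac{19}{-14}\right) = -21 + \left(2 + 19 \left(- \frac{1}{14}\right)\right) = -21 + \left(2 - \frac{19}{14}\right) = -21 + \frac{9}{14} = - \frac{285}{14}$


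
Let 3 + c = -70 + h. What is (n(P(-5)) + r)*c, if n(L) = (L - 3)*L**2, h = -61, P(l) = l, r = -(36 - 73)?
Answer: 21842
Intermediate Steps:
r = 37 (r = -1*(-37) = 37)
c = -134 (c = -3 + (-70 - 61) = -3 - 131 = -134)
n(L) = L**2*(-3 + L) (n(L) = (-3 + L)*L**2 = L**2*(-3 + L))
(n(P(-5)) + r)*c = ((-5)**2*(-3 - 5) + 37)*(-134) = (25*(-8) + 37)*(-134) = (-200 + 37)*(-134) = -163*(-134) = 21842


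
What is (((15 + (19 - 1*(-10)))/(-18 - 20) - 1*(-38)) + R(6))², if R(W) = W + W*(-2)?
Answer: 343396/361 ≈ 951.24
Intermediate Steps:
R(W) = -W (R(W) = W - 2*W = -W)
(((15 + (19 - 1*(-10)))/(-18 - 20) - 1*(-38)) + R(6))² = (((15 + (19 - 1*(-10)))/(-18 - 20) - 1*(-38)) - 1*6)² = (((15 + (19 + 10))/(-38) + 38) - 6)² = (((15 + 29)*(-1/38) + 38) - 6)² = ((44*(-1/38) + 38) - 6)² = ((-22/19 + 38) - 6)² = (700/19 - 6)² = (586/19)² = 343396/361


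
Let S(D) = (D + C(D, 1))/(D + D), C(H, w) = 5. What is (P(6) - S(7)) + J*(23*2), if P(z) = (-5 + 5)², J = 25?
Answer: 8044/7 ≈ 1149.1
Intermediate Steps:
S(D) = (5 + D)/(2*D) (S(D) = (D + 5)/(D + D) = (5 + D)/((2*D)) = (5 + D)*(1/(2*D)) = (5 + D)/(2*D))
P(z) = 0 (P(z) = 0² = 0)
(P(6) - S(7)) + J*(23*2) = (0 - (5 + 7)/(2*7)) + 25*(23*2) = (0 - 12/(2*7)) + 25*46 = (0 - 1*6/7) + 1150 = (0 - 6/7) + 1150 = -6/7 + 1150 = 8044/7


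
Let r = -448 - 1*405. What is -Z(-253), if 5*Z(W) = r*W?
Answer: -215809/5 ≈ -43162.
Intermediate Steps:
r = -853 (r = -448 - 405 = -853)
Z(W) = -853*W/5 (Z(W) = (-853*W)/5 = -853*W/5)
-Z(-253) = -(-853)*(-253)/5 = -1*215809/5 = -215809/5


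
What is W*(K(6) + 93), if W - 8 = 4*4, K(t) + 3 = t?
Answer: 2304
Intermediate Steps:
K(t) = -3 + t
W = 24 (W = 8 + 4*4 = 8 + 16 = 24)
W*(K(6) + 93) = 24*((-3 + 6) + 93) = 24*(3 + 93) = 24*96 = 2304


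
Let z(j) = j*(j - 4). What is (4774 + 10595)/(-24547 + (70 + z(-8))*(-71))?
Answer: -5123/12111 ≈ -0.42300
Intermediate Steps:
z(j) = j*(-4 + j)
(4774 + 10595)/(-24547 + (70 + z(-8))*(-71)) = (4774 + 10595)/(-24547 + (70 - 8*(-4 - 8))*(-71)) = 15369/(-24547 + (70 - 8*(-12))*(-71)) = 15369/(-24547 + (70 + 96)*(-71)) = 15369/(-24547 + 166*(-71)) = 15369/(-24547 - 11786) = 15369/(-36333) = 15369*(-1/36333) = -5123/12111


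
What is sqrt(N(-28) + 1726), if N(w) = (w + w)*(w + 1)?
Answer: sqrt(3238) ≈ 56.903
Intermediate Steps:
N(w) = 2*w*(1 + w) (N(w) = (2*w)*(1 + w) = 2*w*(1 + w))
sqrt(N(-28) + 1726) = sqrt(2*(-28)*(1 - 28) + 1726) = sqrt(2*(-28)*(-27) + 1726) = sqrt(1512 + 1726) = sqrt(3238)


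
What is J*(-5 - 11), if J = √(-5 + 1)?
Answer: -32*I ≈ -32.0*I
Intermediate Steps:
J = 2*I (J = √(-4) = 2*I ≈ 2.0*I)
J*(-5 - 11) = (2*I)*(-5 - 11) = (2*I)*(-16) = -32*I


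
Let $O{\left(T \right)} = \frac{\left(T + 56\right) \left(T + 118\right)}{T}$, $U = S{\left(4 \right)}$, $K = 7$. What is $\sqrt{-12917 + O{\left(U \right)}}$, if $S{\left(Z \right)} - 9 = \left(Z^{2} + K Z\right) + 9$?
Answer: $\frac{i \sqrt{12084017}}{31} \approx 112.14 i$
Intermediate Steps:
$S{\left(Z \right)} = 18 + Z^{2} + 7 Z$ ($S{\left(Z \right)} = 9 + \left(\left(Z^{2} + 7 Z\right) + 9\right) = 9 + \left(9 + Z^{2} + 7 Z\right) = 18 + Z^{2} + 7 Z$)
$U = 62$ ($U = 18 + 4^{2} + 7 \cdot 4 = 18 + 16 + 28 = 62$)
$O{\left(T \right)} = \frac{\left(56 + T\right) \left(118 + T\right)}{T}$
$\sqrt{-12917 + O{\left(U \right)}} = \sqrt{-12917 + \left(174 + 62 + \frac{6608}{62}\right)} = \sqrt{-12917 + \left(174 + 62 + 6608 \cdot \frac{1}{62}\right)} = \sqrt{-12917 + \left(174 + 62 + \frac{3304}{31}\right)} = \sqrt{-12917 + \frac{10620}{31}} = \sqrt{- \frac{389807}{31}} = \frac{i \sqrt{12084017}}{31}$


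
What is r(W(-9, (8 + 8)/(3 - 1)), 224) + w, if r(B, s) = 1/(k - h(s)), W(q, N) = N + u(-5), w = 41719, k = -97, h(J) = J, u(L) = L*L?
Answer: 13391798/321 ≈ 41719.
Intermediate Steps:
u(L) = L**2
W(q, N) = 25 + N (W(q, N) = N + (-5)**2 = N + 25 = 25 + N)
r(B, s) = 1/(-97 - s)
r(W(-9, (8 + 8)/(3 - 1)), 224) + w = -1/(97 + 224) + 41719 = -1/321 + 41719 = 13391798/321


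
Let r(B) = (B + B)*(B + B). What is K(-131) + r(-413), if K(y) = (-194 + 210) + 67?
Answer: 682359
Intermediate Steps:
K(y) = 83 (K(y) = 16 + 67 = 83)
r(B) = 4*B**2 (r(B) = (2*B)*(2*B) = 4*B**2)
K(-131) + r(-413) = 83 + 4*(-413)**2 = 83 + 4*170569 = 83 + 682276 = 682359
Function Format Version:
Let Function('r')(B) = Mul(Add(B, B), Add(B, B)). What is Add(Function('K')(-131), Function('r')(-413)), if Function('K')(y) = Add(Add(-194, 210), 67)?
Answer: 682359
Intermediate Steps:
Function('K')(y) = 83 (Function('K')(y) = Add(16, 67) = 83)
Function('r')(B) = Mul(4, Pow(B, 2)) (Function('r')(B) = Mul(Mul(2, B), Mul(2, B)) = Mul(4, Pow(B, 2)))
Add(Function('K')(-131), Function('r')(-413)) = Add(83, Mul(4, Pow(-413, 2))) = Add(83, Mul(4, 170569)) = Add(83, 682276) = 682359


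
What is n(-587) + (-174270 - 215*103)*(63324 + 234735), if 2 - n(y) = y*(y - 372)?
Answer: -58543821416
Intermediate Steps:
n(y) = 2 - y*(-372 + y) (n(y) = 2 - y*(y - 372) = 2 - y*(-372 + y))
n(-587) + (-174270 - 215*103)*(63324 + 234735) = (2 - 1*(-587)² + 372*(-587)) + (-174270 - 215*103)*(63324 + 234735) = (2 - 1*344569 - 218364) + (-174270 - 22145)*298059 = (2 - 344569 - 218364) - 196415*298059 = -562931 - 58543258485 = -58543821416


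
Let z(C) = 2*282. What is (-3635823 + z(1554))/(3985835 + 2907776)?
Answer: -3635259/6893611 ≈ -0.52734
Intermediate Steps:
z(C) = 564
(-3635823 + z(1554))/(3985835 + 2907776) = (-3635823 + 564)/(3985835 + 2907776) = -3635259/6893611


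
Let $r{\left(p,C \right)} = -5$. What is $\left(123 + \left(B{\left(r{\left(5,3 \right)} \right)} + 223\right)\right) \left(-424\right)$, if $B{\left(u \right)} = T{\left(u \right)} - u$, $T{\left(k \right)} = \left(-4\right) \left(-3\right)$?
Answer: $-153912$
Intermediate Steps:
$T{\left(k \right)} = 12$
$B{\left(u \right)} = 12 - u$
$\left(123 + \left(B{\left(r{\left(5,3 \right)} \right)} + 223\right)\right) \left(-424\right) = \left(123 + \left(\left(12 - -5\right) + 223\right)\right) \left(-424\right) = \left(123 + \left(\left(12 + 5\right) + 223\right)\right) \left(-424\right) = \left(123 + \left(17 + 223\right)\right) \left(-424\right) = \left(123 + 240\right) \left(-424\right) = 363 \left(-424\right) = -153912$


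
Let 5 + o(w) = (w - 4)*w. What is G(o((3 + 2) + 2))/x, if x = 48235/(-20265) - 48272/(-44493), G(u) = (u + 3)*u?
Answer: -18273453072/77859185 ≈ -234.70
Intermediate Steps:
o(w) = -5 + w*(-4 + w) (o(w) = -5 + (w - 4)*w = -5 + (-4 + w)*w = -5 + w*(-4 + w))
G(u) = u*(3 + u) (G(u) = (3 + u)*u = u*(3 + u))
x = -77859185/60110043 (x = 48235*(-1/20265) - 48272*(-1/44493) = -9647/4053 + 48272/44493 = -77859185/60110043 ≈ -1.2953)
G(o((3 + 2) + 2))/x = ((-5 + ((3 + 2) + 2)**2 - 4*((3 + 2) + 2))*(3 + (-5 + ((3 + 2) + 2)**2 - 4*((3 + 2) + 2))))/(-77859185/60110043) = ((-5 + (5 + 2)**2 - 4*(5 + 2))*(3 + (-5 + (5 + 2)**2 - 4*(5 + 2))))*(-60110043/77859185) = ((-5 + 7**2 - 4*7)*(3 + (-5 + 7**2 - 4*7)))*(-60110043/77859185) = ((-5 + 49 - 28)*(3 + (-5 + 49 - 28)))*(-60110043/77859185) = (16*(3 + 16))*(-60110043/77859185) = (16*19)*(-60110043/77859185) = 304*(-60110043/77859185) = -18273453072/77859185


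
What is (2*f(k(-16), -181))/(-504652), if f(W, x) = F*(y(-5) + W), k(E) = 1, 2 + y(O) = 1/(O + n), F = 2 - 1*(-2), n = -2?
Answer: 16/883141 ≈ 1.8117e-5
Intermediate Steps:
F = 4 (F = 2 + 2 = 4)
y(O) = -2 + 1/(-2 + O) (y(O) = -2 + 1/(O - 2) = -2 + 1/(-2 + O))
f(W, x) = -60/7 + 4*W (f(W, x) = 4*((5 - 2*(-5))/(-2 - 5) + W) = 4*((5 + 10)/(-7) + W) = 4*(-⅐*15 + W) = 4*(-15/7 + W) = -60/7 + 4*W)
(2*f(k(-16), -181))/(-504652) = (2*(-60/7 + 4*1))/(-504652) = (2*(-60/7 + 4))*(-1/504652) = (2*(-32/7))*(-1/504652) = -64/7*(-1/504652) = 16/883141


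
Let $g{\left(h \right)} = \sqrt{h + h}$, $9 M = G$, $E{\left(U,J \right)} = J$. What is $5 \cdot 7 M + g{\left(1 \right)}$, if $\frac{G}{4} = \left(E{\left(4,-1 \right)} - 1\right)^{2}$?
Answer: $\frac{560}{9} + \sqrt{2} \approx 63.636$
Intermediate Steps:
$G = 16$ ($G = 4 \left(-1 - 1\right)^{2} = 4 \left(-2\right)^{2} = 4 \cdot 4 = 16$)
$M = \frac{16}{9}$ ($M = \frac{1}{9} \cdot 16 = \frac{16}{9} \approx 1.7778$)
$g{\left(h \right)} = \sqrt{2} \sqrt{h}$ ($g{\left(h \right)} = \sqrt{2 h} = \sqrt{2} \sqrt{h}$)
$5 \cdot 7 M + g{\left(1 \right)} = 5 \cdot 7 \cdot \frac{16}{9} + \sqrt{2} \sqrt{1} = 35 \cdot \frac{16}{9} + \sqrt{2} \cdot 1 = \frac{560}{9} + \sqrt{2}$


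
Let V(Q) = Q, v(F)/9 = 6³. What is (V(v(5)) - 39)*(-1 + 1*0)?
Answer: -1905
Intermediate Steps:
v(F) = 1944 (v(F) = 9*6³ = 9*216 = 1944)
(V(v(5)) - 39)*(-1 + 1*0) = (1944 - 39)*(-1 + 1*0) = 1905*(-1 + 0) = 1905*(-1) = -1905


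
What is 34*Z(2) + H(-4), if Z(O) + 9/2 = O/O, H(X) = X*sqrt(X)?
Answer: -119 - 8*I ≈ -119.0 - 8.0*I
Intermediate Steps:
H(X) = X**(3/2)
Z(O) = -7/2 (Z(O) = -9/2 + O/O = -9/2 + 1 = -7/2)
34*Z(2) + H(-4) = 34*(-7/2) + (-4)**(3/2) = -119 - 8*I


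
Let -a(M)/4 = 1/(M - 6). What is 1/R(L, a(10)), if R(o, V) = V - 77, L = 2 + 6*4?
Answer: -1/78 ≈ -0.012821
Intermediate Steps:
a(M) = -4/(-6 + M) (a(M) = -4/(M - 6) = -4/(-6 + M))
L = 26 (L = 2 + 24 = 26)
R(o, V) = -77 + V
1/R(L, a(10)) = 1/(-77 - 4/(-6 + 10)) = 1/(-77 - 4/4) = 1/(-77 - 4*¼) = 1/(-77 - 1) = 1/(-78) = -1/78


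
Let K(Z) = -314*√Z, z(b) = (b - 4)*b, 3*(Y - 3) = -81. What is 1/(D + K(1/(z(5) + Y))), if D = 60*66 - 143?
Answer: 72523/276918887 + 314*I*√19/276918887 ≈ 0.00026189 + 4.9426e-6*I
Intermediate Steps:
Y = -24 (Y = 3 + (⅓)*(-81) = 3 - 27 = -24)
z(b) = b*(-4 + b) (z(b) = (-4 + b)*b = b*(-4 + b))
D = 3817 (D = 3960 - 143 = 3817)
1/(D + K(1/(z(5) + Y))) = 1/(3817 - 314*I/√(24 - 5*(-4 + 5))) = 1/(3817 - 314*I*√19/19)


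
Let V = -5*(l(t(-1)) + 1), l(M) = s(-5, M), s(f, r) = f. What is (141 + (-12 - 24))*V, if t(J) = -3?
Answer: 2100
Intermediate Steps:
l(M) = -5
V = 20 (V = -5*(-5 + 1) = -5*(-4) = 20)
(141 + (-12 - 24))*V = (141 + (-12 - 24))*20 = (141 - 36)*20 = 105*20 = 2100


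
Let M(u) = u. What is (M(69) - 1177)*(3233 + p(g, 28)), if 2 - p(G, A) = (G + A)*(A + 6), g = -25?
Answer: -3471364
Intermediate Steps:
p(G, A) = 2 - (6 + A)*(A + G) (p(G, A) = 2 - (G + A)*(A + 6) = 2 - (A + G)*(6 + A) = 2 - (6 + A)*(A + G))
(M(69) - 1177)*(3233 + p(g, 28)) = (69 - 1177)*(3233 + (2 - 1*28**2 - 6*28 - 6*(-25) - 1*28*(-25))) = -1108*(3233 + (2 - 1*784 - 168 + 150 + 700)) = -1108*(3233 + (2 - 784 - 168 + 150 + 700)) = -1108*(3233 - 100) = -1108*3133 = -3471364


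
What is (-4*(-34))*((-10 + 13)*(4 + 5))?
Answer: 3672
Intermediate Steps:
(-4*(-34))*((-10 + 13)*(4 + 5)) = 136*(3*9) = 136*27 = 3672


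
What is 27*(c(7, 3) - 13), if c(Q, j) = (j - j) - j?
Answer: -432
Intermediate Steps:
c(Q, j) = -j (c(Q, j) = 0 - j = -j)
27*(c(7, 3) - 13) = 27*(-1*3 - 13) = 27*(-3 - 13) = 27*(-16) = -432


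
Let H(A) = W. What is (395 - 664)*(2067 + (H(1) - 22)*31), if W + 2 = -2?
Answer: -339209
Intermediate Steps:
W = -4 (W = -2 - 2 = -4)
H(A) = -4
(395 - 664)*(2067 + (H(1) - 22)*31) = (395 - 664)*(2067 + (-4 - 22)*31) = -269*(2067 - 26*31) = -269*(2067 - 806) = -269*1261 = -339209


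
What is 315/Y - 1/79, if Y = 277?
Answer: 24608/21883 ≈ 1.1245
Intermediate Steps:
315/Y - 1/79 = 315/277 - 1/79 = 24608/21883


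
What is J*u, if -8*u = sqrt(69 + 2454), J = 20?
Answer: -145*sqrt(3)/2 ≈ -125.57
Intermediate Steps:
u = -29*sqrt(3)/8 (u = -sqrt(69 + 2454)/8 = -29*sqrt(3)/8 ≈ -6.2787)
J*u = 20*(-29*sqrt(3)/8) = -145*sqrt(3)/2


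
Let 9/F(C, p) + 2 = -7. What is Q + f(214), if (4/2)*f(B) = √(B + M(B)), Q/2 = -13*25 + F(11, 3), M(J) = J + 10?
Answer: -652 + √438/2 ≈ -641.54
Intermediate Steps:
F(C, p) = -1 (F(C, p) = 9/(-2 - 7) = 9/(-9) = 9*(-⅑) = -1)
M(J) = 10 + J
Q = -652 (Q = 2*(-13*25 - 1) = 2*(-325 - 1) = 2*(-326) = -652)
f(B) = √(10 + 2*B)/2 (f(B) = √(B + (10 + B))/2 = √(10 + 2*B)/2)
Q + f(214) = -652 + √(10 + 2*214)/2 = -652 + √(10 + 428)/2 = -652 + √438/2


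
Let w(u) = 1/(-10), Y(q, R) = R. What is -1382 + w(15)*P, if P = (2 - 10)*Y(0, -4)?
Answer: -6926/5 ≈ -1385.2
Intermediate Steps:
P = 32 (P = (2 - 10)*(-4) = -8*(-4) = 32)
w(u) = -⅒
-1382 + w(15)*P = -1382 - ⅒*32 = -1382 - 16/5 = -6926/5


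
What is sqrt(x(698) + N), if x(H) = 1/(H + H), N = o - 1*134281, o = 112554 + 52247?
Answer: sqrt(14869466429)/698 ≈ 174.70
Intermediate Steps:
o = 164801
N = 30520 (N = 164801 - 1*134281 = 164801 - 134281 = 30520)
x(H) = 1/(2*H)
sqrt(x(698) + N) = sqrt((1/2)/698 + 30520) = sqrt((1/2)*(1/698) + 30520) = sqrt(1/1396 + 30520) = sqrt(42605921/1396) = sqrt(14869466429)/698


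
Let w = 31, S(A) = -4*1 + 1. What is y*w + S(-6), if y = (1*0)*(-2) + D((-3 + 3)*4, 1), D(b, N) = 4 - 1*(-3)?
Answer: 214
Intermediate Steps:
S(A) = -3 (S(A) = -4 + 1 = -3)
D(b, N) = 7 (D(b, N) = 4 + 3 = 7)
y = 7 (y = (1*0)*(-2) + 7 = 0*(-2) + 7 = 0 + 7 = 7)
y*w + S(-6) = 7*31 - 3 = 217 - 3 = 214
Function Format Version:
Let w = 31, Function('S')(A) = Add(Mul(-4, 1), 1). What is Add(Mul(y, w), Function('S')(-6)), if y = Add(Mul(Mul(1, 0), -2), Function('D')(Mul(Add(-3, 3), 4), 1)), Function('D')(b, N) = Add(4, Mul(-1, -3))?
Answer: 214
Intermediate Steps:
Function('S')(A) = -3 (Function('S')(A) = Add(-4, 1) = -3)
Function('D')(b, N) = 7 (Function('D')(b, N) = Add(4, 3) = 7)
y = 7 (y = Add(Mul(Mul(1, 0), -2), 7) = Add(Mul(0, -2), 7) = Add(0, 7) = 7)
Add(Mul(y, w), Function('S')(-6)) = Add(Mul(7, 31), -3) = Add(217, -3) = 214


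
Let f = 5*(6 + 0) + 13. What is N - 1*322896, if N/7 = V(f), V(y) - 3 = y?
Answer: -322574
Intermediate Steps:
f = 43 (f = 5*6 + 13 = 30 + 13 = 43)
V(y) = 3 + y
N = 322 (N = 7*(3 + 43) = 7*46 = 322)
N - 1*322896 = 322 - 1*322896 = 322 - 322896 = -322574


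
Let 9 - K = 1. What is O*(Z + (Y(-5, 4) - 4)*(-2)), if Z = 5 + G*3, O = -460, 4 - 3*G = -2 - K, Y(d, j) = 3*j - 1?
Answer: -2300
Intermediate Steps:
K = 8 (K = 9 - 1*1 = 9 - 1 = 8)
Y(d, j) = -1 + 3*j
G = 14/3 (G = 4/3 - (-2 - 1*8)/3 = 4/3 - (-2 - 8)/3 = 4/3 - 1/3*(-10) = 4/3 + 10/3 = 14/3 ≈ 4.6667)
Z = 19 (Z = 5 + (14/3)*3 = 5 + 14 = 19)
O*(Z + (Y(-5, 4) - 4)*(-2)) = -460*(19 + ((-1 + 3*4) - 4)*(-2)) = -460*(19 + ((-1 + 12) - 4)*(-2)) = -460*(19 + (11 - 4)*(-2)) = -460*(19 + 7*(-2)) = -460*(19 - 14) = -460*5 = -2300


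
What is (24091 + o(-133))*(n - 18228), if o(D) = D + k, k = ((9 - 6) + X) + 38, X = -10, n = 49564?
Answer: 751719304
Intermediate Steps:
k = 31 (k = ((9 - 6) - 10) + 38 = (3 - 10) + 38 = -7 + 38 = 31)
o(D) = 31 + D (o(D) = D + 31 = 31 + D)
(24091 + o(-133))*(n - 18228) = (24091 + (31 - 133))*(49564 - 18228) = (24091 - 102)*31336 = 23989*31336 = 751719304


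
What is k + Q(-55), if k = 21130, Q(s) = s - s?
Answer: 21130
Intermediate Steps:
Q(s) = 0
k + Q(-55) = 21130 + 0 = 21130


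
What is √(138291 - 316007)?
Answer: 2*I*√44429 ≈ 421.56*I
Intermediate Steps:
√(138291 - 316007) = √(-177716) = 2*I*√44429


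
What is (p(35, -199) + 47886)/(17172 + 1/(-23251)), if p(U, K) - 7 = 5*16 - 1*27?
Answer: 1114792446/399266171 ≈ 2.7921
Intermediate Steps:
p(U, K) = 60 (p(U, K) = 7 + (5*16 - 1*27) = 7 + (80 - 27) = 7 + 53 = 60)
(p(35, -199) + 47886)/(17172 + 1/(-23251)) = (60 + 47886)/(17172 + 1/(-23251)) = 47946/(17172 - 1/23251) = 47946/(399266171/23251) = 47946*(23251/399266171) = 1114792446/399266171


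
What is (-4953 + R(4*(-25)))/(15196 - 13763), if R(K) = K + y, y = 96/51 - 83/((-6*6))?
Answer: -3089873/876996 ≈ -3.5232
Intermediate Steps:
y = 2563/612 (y = 96*(1/51) - 83/(-36) = 32/17 - 83*(-1/36) = 32/17 + 83/36 = 2563/612 ≈ 4.1879)
R(K) = 2563/612 + K (R(K) = K + 2563/612 = 2563/612 + K)
(-4953 + R(4*(-25)))/(15196 - 13763) = (-4953 + (2563/612 + 4*(-25)))/(15196 - 13763) = (-4953 + (2563/612 - 100))/1433 = (-4953 - 58637/612)*(1/1433) = -3089873/612*1/1433 = -3089873/876996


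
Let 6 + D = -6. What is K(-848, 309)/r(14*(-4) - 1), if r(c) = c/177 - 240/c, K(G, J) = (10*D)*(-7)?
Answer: 313880/1453 ≈ 216.02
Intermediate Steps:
D = -12 (D = -6 - 6 = -12)
K(G, J) = 840 (K(G, J) = (10*(-12))*(-7) = -120*(-7) = 840)
r(c) = -240/c + c/177 (r(c) = c*(1/177) - 240/c = c/177 - 240/c = -240/c + c/177)
K(-848, 309)/r(14*(-4) - 1) = 840/(-240/(14*(-4) - 1) + (14*(-4) - 1)/177) = 840/(-240/(-56 - 1) + (-56 - 1)/177) = 840/(-240/(-57) + (1/177)*(-57)) = 840/(-240*(-1/57) - 19/59) = 840/(80/19 - 19/59) = 840/(4359/1121) = 840*(1121/4359) = 313880/1453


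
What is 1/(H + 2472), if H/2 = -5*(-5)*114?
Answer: 1/8172 ≈ 0.00012237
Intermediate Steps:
H = 5700 (H = 2*(-5*(-5)*114) = 2*(25*114) = 2*2850 = 5700)
1/(H + 2472) = 1/(5700 + 2472) = 1/8172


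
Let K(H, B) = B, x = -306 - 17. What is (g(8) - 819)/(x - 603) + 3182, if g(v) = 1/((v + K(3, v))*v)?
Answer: 377260927/118528 ≈ 3182.9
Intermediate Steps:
x = -323
g(v) = 1/(2*v²) (g(v) = 1/((v + v)*v) = 1/(((2*v))*v) = (1/(2*v))/v = 1/(2*v²))
(g(8) - 819)/(x - 603) + 3182 = ((½)/8² - 819)/(-323 - 603) + 3182 = ((½)*(1/64) - 819)/(-926) + 3182 = (1/128 - 819)*(-1/926) + 3182 = -104831/128*(-1/926) + 3182 = 104831/118528 + 3182 = 377260927/118528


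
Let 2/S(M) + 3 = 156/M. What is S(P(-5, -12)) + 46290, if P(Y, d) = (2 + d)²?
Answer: 833195/18 ≈ 46289.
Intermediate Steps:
S(M) = 2/(-3 + 156/M)
S(P(-5, -12)) + 46290 = -2*(2 - 12)²/(-156 + 3*(2 - 12)²) + 46290 = -2*(-10)²/(-156 + 3*(-10)²) + 46290 = -2*100/(-156 + 3*100) + 46290 = -2*100/(-156 + 300) + 46290 = -2*100/144 + 46290 = -2*100*1/144 + 46290 = -25/18 + 46290 = 833195/18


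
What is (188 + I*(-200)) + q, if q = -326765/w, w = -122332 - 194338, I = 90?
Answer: -1128039855/63334 ≈ -17811.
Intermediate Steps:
w = -316670
q = 65353/63334 (q = -326765/(-316670) = -326765*(-1/316670) = 65353/63334 ≈ 1.0319)
(188 + I*(-200)) + q = (188 + 90*(-200)) + 65353/63334 = (188 - 18000) + 65353/63334 = -17812 + 65353/63334 = -1128039855/63334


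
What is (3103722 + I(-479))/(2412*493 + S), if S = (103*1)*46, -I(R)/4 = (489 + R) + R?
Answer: 1552799/596927 ≈ 2.6013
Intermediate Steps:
I(R) = -1956 - 8*R (I(R) = -4*((489 + R) + R) = -4*(489 + 2*R) = -1956 - 8*R)
S = 4738 (S = 103*46 = 4738)
(3103722 + I(-479))/(2412*493 + S) = (3103722 + (-1956 - 8*(-479)))/(2412*493 + 4738) = (3103722 + (-1956 + 3832))/(1189116 + 4738) = (3103722 + 1876)/1193854 = 3105598*(1/1193854) = 1552799/596927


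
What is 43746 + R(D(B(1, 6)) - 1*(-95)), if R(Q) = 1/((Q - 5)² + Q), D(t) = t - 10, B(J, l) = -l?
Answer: 243009031/5555 ≈ 43746.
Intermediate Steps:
D(t) = -10 + t
R(Q) = 1/(Q + (-5 + Q)²) (R(Q) = 1/((-5 + Q)² + Q) = 1/(Q + (-5 + Q)²))
43746 + R(D(B(1, 6)) - 1*(-95)) = 43746 + 1/(((-10 - 1*6) - 1*(-95)) + (-5 + ((-10 - 1*6) - 1*(-95)))²) = 43746 + 1/(((-10 - 6) + 95) + (-5 + ((-10 - 6) + 95))²) = 43746 + 1/((-16 + 95) + (-5 + (-16 + 95))²) = 43746 + 1/(79 + (-5 + 79)²) = 43746 + 1/(79 + 74²) = 43746 + 1/(79 + 5476) = 43746 + 1/5555 = 243009031/5555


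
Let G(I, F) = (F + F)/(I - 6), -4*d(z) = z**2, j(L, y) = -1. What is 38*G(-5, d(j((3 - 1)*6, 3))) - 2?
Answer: -3/11 ≈ -0.27273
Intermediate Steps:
d(z) = -z**2/4
G(I, F) = 2*F/(-6 + I) (G(I, F) = (2*F)/(-6 + I) = 2*F/(-6 + I))
38*G(-5, d(j((3 - 1)*6, 3))) - 2 = 38*(2*(-1/4*(-1)**2)/(-6 - 5)) - 2 = 38*(2*(-1/4*1)/(-11)) - 2 = 38*(2*(-1/4)*(-1/11)) - 2 = 38*(1/22) - 2 = 19/11 - 2 = -3/11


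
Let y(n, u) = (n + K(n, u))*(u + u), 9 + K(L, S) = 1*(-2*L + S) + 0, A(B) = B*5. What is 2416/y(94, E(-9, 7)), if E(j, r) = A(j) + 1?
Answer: 302/1617 ≈ 0.18677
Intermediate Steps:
A(B) = 5*B
K(L, S) = -9 + S - 2*L (K(L, S) = -9 + (1*(-2*L + S) + 0) = -9 + (1*(S - 2*L) + 0) = -9 + ((S - 2*L) + 0) = -9 + (S - 2*L) = -9 + S - 2*L)
E(j, r) = 1 + 5*j (E(j, r) = 5*j + 1 = 1 + 5*j)
y(n, u) = 2*u*(-9 + u - n) (y(n, u) = (n + (-9 + u - 2*n))*(u + u) = (-9 + u - n)*(2*u) = 2*u*(-9 + u - n))
2416/y(94, E(-9, 7)) = 2416/((2*(1 + 5*(-9))*(-9 + (1 + 5*(-9)) - 1*94))) = 2416/((2*(1 - 45)*(-9 + (1 - 45) - 94))) = 2416/((2*(-44)*(-9 - 44 - 94))) = 2416/((2*(-44)*(-147))) = 2416/12936 = 2416*(1/12936) = 302/1617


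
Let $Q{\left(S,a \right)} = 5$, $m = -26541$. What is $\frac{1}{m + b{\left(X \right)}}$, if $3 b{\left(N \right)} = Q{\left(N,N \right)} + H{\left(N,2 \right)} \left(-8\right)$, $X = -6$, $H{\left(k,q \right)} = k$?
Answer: $- \frac{3}{79570} \approx -3.7703 \cdot 10^{-5}$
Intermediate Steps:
$b{\left(N \right)} = \frac{5}{3} - \frac{8 N}{3}$ ($b{\left(N \right)} = \frac{5 + N \left(-8\right)}{3} = \frac{5 - 8 N}{3} = \frac{5}{3} - \frac{8 N}{3}$)
$\frac{1}{m + b{\left(X \right)}} = \frac{1}{-26541 + \left(\frac{5}{3} - -16\right)} = \frac{1}{-26541 + \left(\frac{5}{3} + 16\right)} = \frac{1}{-26541 + \frac{53}{3}} = \frac{1}{- \frac{79570}{3}} = - \frac{3}{79570}$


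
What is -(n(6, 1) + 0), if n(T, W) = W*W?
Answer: -1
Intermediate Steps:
n(T, W) = W²
-(n(6, 1) + 0) = -(1² + 0) = -(1 + 0) = -1*1 = -1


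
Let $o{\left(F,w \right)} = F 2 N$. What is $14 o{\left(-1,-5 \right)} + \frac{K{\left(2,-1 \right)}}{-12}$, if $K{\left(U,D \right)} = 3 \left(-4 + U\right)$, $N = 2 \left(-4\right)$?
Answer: $\frac{449}{2} \approx 224.5$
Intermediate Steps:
$N = -8$
$K{\left(U,D \right)} = -12 + 3 U$
$o{\left(F,w \right)} = - 16 F$ ($o{\left(F,w \right)} = F 2 \left(-8\right) = 2 F \left(-8\right) = - 16 F$)
$14 o{\left(-1,-5 \right)} + \frac{K{\left(2,-1 \right)}}{-12} = 14 \left(\left(-16\right) \left(-1\right)\right) + \frac{-12 + 3 \cdot 2}{-12} = 14 \cdot 16 + \left(-12 + 6\right) \left(- \frac{1}{12}\right) = 224 - - \frac{1}{2} = 224 + \frac{1}{2} = \frac{449}{2}$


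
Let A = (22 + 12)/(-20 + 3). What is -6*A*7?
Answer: 84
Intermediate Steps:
A = -2 (A = 34/(-17) = 34*(-1/17) = -2)
-6*A*7 = -6*(-2)*7 = 12*7 = 84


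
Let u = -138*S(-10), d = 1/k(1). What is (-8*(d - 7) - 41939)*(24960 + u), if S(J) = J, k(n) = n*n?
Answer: -1103408940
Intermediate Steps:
k(n) = n²
d = 1 (d = 1/1² = 1/1 = 1*1 = 1)
u = 1380 (u = -138*(-10) = 1380)
(-8*(d - 7) - 41939)*(24960 + u) = (-8*(1 - 7) - 41939)*(24960 + 1380) = (-8*(-6) - 41939)*26340 = (48 - 41939)*26340 = -41891*26340 = -1103408940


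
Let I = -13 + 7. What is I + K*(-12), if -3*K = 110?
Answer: 434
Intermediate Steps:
K = -110/3 (K = -⅓*110 = -110/3 ≈ -36.667)
I = -6
I + K*(-12) = -6 - 110/3*(-12) = -6 + 440 = 434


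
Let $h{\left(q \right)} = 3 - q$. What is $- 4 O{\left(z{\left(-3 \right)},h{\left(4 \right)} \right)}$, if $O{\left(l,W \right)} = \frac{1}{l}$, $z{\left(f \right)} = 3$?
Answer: $- \frac{4}{3} \approx -1.3333$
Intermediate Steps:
$- 4 O{\left(z{\left(-3 \right)},h{\left(4 \right)} \right)} = - \frac{4}{3}$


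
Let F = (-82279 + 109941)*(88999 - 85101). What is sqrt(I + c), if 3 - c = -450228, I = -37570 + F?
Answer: sqrt(108239137) ≈ 10404.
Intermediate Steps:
F = 107826476 (F = 27662*3898 = 107826476)
I = 107788906 (I = -37570 + 107826476 = 107788906)
c = 450231 (c = 3 - 1*(-450228) = 3 + 450228 = 450231)
sqrt(I + c) = sqrt(107788906 + 450231) = sqrt(108239137)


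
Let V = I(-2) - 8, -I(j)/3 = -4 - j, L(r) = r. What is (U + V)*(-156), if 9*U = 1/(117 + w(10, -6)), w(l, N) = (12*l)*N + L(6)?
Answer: 558844/1791 ≈ 312.03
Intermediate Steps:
I(j) = 12 + 3*j (I(j) = -3*(-4 - j) = 12 + 3*j)
V = -2 (V = (12 + 3*(-2)) - 8 = (12 - 6) - 8 = 6 - 8 = -2)
w(l, N) = 6 + 12*N*l (w(l, N) = (12*l)*N + 6 = 12*N*l + 6 = 6 + 12*N*l)
U = -1/5373 (U = 1/(9*(117 + (6 + 12*(-6)*10))) = 1/(9*(117 + (6 - 720))) = 1/(9*(117 - 714)) = (1/9)/(-597) = (1/9)*(-1/597) = -1/5373 ≈ -0.00018612)
(U + V)*(-156) = (-1/5373 - 2)*(-156) = -10747/5373*(-156) = 558844/1791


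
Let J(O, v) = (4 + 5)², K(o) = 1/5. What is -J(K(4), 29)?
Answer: -81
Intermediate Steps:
K(o) = ⅕
J(O, v) = 81 (J(O, v) = 9² = 81)
-J(K(4), 29) = -1*81 = -81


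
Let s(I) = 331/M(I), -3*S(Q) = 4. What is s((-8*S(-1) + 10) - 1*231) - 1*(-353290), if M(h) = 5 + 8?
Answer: 4593101/13 ≈ 3.5332e+5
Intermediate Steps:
S(Q) = -4/3 (S(Q) = -⅓*4 = -4/3)
M(h) = 13
s(I) = 331/13
s((-8*S(-1) + 10) - 1*231) - 1*(-353290) = 331/13 - 1*(-353290) = 331/13 + 353290 = 4593101/13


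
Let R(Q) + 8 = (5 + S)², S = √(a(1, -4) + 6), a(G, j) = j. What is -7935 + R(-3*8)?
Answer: -7916 + 10*√2 ≈ -7901.9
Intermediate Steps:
S = √2 (S = √(-4 + 6) = √2 ≈ 1.4142)
R(Q) = -8 + (5 + √2)²
-7935 + R(-3*8) = -7935 + (19 + 10*√2) = -7916 + 10*√2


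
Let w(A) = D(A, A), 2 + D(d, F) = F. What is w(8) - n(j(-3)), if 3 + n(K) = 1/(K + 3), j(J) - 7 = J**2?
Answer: 170/19 ≈ 8.9474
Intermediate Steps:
D(d, F) = -2 + F
w(A) = -2 + A
j(J) = 7 + J**2
n(K) = -3 + 1/(3 + K) (n(K) = -3 + 1/(K + 3) = -3 + 1/(3 + K))
w(8) - n(j(-3)) = (-2 + 8) - (-8 - 3*(7 + (-3)**2))/(3 + (7 + (-3)**2)) = 6 - (-8 - 3*(7 + 9))/(3 + (7 + 9)) = 6 - (-8 - 3*16)/(3 + 16) = 6 - (-8 - 48)/19 = 6 - (-56)/19 = 6 - 1*(-56/19) = 6 + 56/19 = 170/19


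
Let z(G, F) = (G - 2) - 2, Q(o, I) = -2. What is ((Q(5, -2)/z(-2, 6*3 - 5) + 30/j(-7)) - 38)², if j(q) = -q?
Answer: 491401/441 ≈ 1114.3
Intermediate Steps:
z(G, F) = -4 + G (z(G, F) = (-2 + G) - 2 = -4 + G)
((Q(5, -2)/z(-2, 6*3 - 5) + 30/j(-7)) - 38)² = ((-2/(-4 - 2) + 30/((-1*(-7)))) - 38)² = ((-2/(-6) + 30/7) - 38)² = ((-2*(-⅙) + 30*(⅐)) - 38)² = ((⅓ + 30/7) - 38)² = (97/21 - 38)² = (-701/21)² = 491401/441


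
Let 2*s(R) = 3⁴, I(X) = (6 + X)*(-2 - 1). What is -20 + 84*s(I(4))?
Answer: 3382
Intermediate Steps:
I(X) = -18 - 3*X (I(X) = (6 + X)*(-3) = -18 - 3*X)
s(R) = 81/2 (s(R) = (½)*3⁴ = (½)*81 = 81/2)
-20 + 84*s(I(4)) = -20 + 84*(81/2) = -20 + 3402 = 3382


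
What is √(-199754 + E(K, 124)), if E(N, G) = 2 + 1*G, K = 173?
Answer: 2*I*√49907 ≈ 446.8*I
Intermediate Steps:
E(N, G) = 2 + G
√(-199754 + E(K, 124)) = √(-199754 + (2 + 124)) = √(-199754 + 126) = √(-199628) = 2*I*√49907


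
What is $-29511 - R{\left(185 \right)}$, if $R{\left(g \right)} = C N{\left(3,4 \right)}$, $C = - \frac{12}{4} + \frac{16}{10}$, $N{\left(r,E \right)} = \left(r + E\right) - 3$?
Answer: $- \frac{147527}{5} \approx -29505.0$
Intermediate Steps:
$N{\left(r,E \right)} = -3 + E + r$ ($N{\left(r,E \right)} = \left(E + r\right) - 3 = -3 + E + r$)
$C = - \frac{7}{5}$ ($C = \left(-12\right) \frac{1}{4} + 16 \cdot \frac{1}{10} = -3 + \frac{8}{5} = - \frac{7}{5} \approx -1.4$)
$R{\left(g \right)} = - \frac{28}{5}$ ($R{\left(g \right)} = - \frac{7 \left(-3 + 4 + 3\right)}{5} = \left(- \frac{7}{5}\right) 4 = - \frac{28}{5}$)
$-29511 - R{\left(185 \right)} = -29511 - - \frac{28}{5} = -29511 + \frac{28}{5} = - \frac{147527}{5}$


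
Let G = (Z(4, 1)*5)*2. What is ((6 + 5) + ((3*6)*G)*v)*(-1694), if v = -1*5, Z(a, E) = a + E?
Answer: 7604366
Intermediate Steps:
Z(a, E) = E + a
v = -5
G = 50 (G = ((1 + 4)*5)*2 = (5*5)*2 = 25*2 = 50)
((6 + 5) + ((3*6)*G)*v)*(-1694) = ((6 + 5) + ((3*6)*50)*(-5))*(-1694) = (11 + (18*50)*(-5))*(-1694) = (11 + 900*(-5))*(-1694) = (11 - 4500)*(-1694) = -4489*(-1694) = 7604366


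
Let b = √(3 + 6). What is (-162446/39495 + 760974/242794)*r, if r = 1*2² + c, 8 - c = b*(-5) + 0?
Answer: -42238106973/1598191505 ≈ -26.429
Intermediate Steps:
b = 3 (b = √9 = 3)
c = 23 (c = 8 - (3*(-5) + 0) = 8 - (-15 + 0) = 8 - 1*(-15) = 8 + 15 = 23)
r = 27 (r = 1*2² + 23 = 1*4 + 23 = 4 + 23 = 27)
(-162446/39495 + 760974/242794)*r = (-162446/39495 + 760974/242794)*27 = (-162446*1/39495 + 760974*(1/242794))*27 = (-162446/39495 + 380487/121397)*27 = -4693122997/4794574515*27 = -42238106973/1598191505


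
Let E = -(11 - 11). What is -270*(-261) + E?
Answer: 70470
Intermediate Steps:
E = 0 (E = -1*0 = 0)
-270*(-261) + E = -270*(-261) + 0 = 70470 + 0 = 70470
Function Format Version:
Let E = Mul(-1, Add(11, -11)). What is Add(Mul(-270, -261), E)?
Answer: 70470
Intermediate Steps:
E = 0 (E = Mul(-1, 0) = 0)
Add(Mul(-270, -261), E) = Add(Mul(-270, -261), 0) = Add(70470, 0) = 70470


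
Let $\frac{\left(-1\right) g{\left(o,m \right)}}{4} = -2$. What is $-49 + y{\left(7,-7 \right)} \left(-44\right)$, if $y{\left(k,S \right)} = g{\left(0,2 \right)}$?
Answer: $-401$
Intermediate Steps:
$g{\left(o,m \right)} = 8$ ($g{\left(o,m \right)} = \left(-4\right) \left(-2\right) = 8$)
$y{\left(k,S \right)} = 8$
$-49 + y{\left(7,-7 \right)} \left(-44\right) = -49 + 8 \left(-44\right) = -49 - 352 = -401$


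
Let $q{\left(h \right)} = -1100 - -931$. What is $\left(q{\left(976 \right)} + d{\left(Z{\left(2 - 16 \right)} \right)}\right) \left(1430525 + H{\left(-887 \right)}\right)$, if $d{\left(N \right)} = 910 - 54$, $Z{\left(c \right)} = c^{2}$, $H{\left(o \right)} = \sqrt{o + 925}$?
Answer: $982770675 + 687 \sqrt{38} \approx 9.8277 \cdot 10^{8}$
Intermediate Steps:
$q{\left(h \right)} = -169$ ($q{\left(h \right)} = -1100 + 931 = -169$)
$H{\left(o \right)} = \sqrt{925 + o}$
$d{\left(N \right)} = 856$ ($d{\left(N \right)} = 910 - 54 = 856$)
$\left(q{\left(976 \right)} + d{\left(Z{\left(2 - 16 \right)} \right)}\right) \left(1430525 + H{\left(-887 \right)}\right) = \left(-169 + 856\right) \left(1430525 + \sqrt{925 - 887}\right) = 687 \left(1430525 + \sqrt{38}\right) = 982770675 + 687 \sqrt{38}$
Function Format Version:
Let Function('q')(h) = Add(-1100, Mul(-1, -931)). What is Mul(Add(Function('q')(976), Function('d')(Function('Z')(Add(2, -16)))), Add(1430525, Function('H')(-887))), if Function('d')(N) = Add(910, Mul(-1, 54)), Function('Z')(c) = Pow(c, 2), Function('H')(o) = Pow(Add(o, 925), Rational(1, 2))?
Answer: Add(982770675, Mul(687, Pow(38, Rational(1, 2)))) ≈ 9.8277e+8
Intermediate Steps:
Function('q')(h) = -169 (Function('q')(h) = Add(-1100, 931) = -169)
Function('H')(o) = Pow(Add(925, o), Rational(1, 2))
Function('d')(N) = 856 (Function('d')(N) = Add(910, -54) = 856)
Mul(Add(Function('q')(976), Function('d')(Function('Z')(Add(2, -16)))), Add(1430525, Function('H')(-887))) = Mul(Add(-169, 856), Add(1430525, Pow(Add(925, -887), Rational(1, 2)))) = Mul(687, Add(1430525, Pow(38, Rational(1, 2)))) = Add(982770675, Mul(687, Pow(38, Rational(1, 2))))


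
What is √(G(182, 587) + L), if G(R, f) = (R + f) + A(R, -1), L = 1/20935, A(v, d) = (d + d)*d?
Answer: √337909448410/20935 ≈ 27.767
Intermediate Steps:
A(v, d) = 2*d² (A(v, d) = (2*d)*d = 2*d²)
L = 1/20935 ≈ 4.7767e-5
G(R, f) = 2 + R + f (G(R, f) = (R + f) + 2*(-1)² = (R + f) + 2*1 = (R + f) + 2 = 2 + R + f)
√(G(182, 587) + L) = √((2 + 182 + 587) + 1/20935) = √(771 + 1/20935) = √(16140886/20935) = √337909448410/20935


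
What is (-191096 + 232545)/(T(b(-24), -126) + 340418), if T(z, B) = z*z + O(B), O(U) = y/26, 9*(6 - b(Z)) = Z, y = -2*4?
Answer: 4849533/39837658 ≈ 0.12173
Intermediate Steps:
y = -8
b(Z) = 6 - Z/9
O(U) = -4/13 (O(U) = -8/26 = -8*1/26 = -4/13)
T(z, B) = -4/13 + z² (T(z, B) = z*z - 4/13 = z² - 4/13 = -4/13 + z²)
(-191096 + 232545)/(T(b(-24), -126) + 340418) = (-191096 + 232545)/((-4/13 + (6 - ⅑*(-24))²) + 340418) = 41449/((-4/13 + (6 + 8/3)²) + 340418) = 41449/((-4/13 + (26/3)²) + 340418) = 41449/((-4/13 + 676/9) + 340418) = 41449/(8752/117 + 340418) = 41449/(39837658/117) = 41449*(117/39837658) = 4849533/39837658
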